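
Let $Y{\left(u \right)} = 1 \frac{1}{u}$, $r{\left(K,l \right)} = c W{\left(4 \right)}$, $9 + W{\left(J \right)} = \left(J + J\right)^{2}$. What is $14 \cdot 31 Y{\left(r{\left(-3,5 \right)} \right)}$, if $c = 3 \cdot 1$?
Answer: $\frac{434}{165} \approx 2.6303$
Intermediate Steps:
$W{\left(J \right)} = -9 + 4 J^{2}$ ($W{\left(J \right)} = -9 + \left(J + J\right)^{2} = -9 + \left(2 J\right)^{2} = -9 + 4 J^{2}$)
$c = 3$
$r{\left(K,l \right)} = 165$ ($r{\left(K,l \right)} = 3 \left(-9 + 4 \cdot 4^{2}\right) = 3 \left(-9 + 4 \cdot 16\right) = 3 \left(-9 + 64\right) = 3 \cdot 55 = 165$)
$Y{\left(u \right)} = \frac{1}{u}$
$14 \cdot 31 Y{\left(r{\left(-3,5 \right)} \right)} = \frac{14 \cdot 31}{165} = 434 \cdot \frac{1}{165} = \frac{434}{165}$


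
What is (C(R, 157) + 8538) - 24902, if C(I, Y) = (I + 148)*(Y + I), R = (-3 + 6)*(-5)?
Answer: 2522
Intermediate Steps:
R = -15 (R = 3*(-5) = -15)
C(I, Y) = (148 + I)*(I + Y)
(C(R, 157) + 8538) - 24902 = (((-15)**2 + 148*(-15) + 148*157 - 15*157) + 8538) - 24902 = ((225 - 2220 + 23236 - 2355) + 8538) - 24902 = (18886 + 8538) - 24902 = 27424 - 24902 = 2522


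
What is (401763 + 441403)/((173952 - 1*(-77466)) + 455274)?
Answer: 421583/353346 ≈ 1.1931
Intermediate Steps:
(401763 + 441403)/((173952 - 1*(-77466)) + 455274) = 843166/((173952 + 77466) + 455274) = 843166/(251418 + 455274) = 843166/706692 = 843166*(1/706692) = 421583/353346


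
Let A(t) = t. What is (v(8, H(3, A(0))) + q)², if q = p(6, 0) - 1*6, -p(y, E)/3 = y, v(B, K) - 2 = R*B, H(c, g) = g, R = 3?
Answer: 4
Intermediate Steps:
v(B, K) = 2 + 3*B
p(y, E) = -3*y
q = -24 (q = -3*6 - 1*6 = -18 - 6 = -24)
(v(8, H(3, A(0))) + q)² = ((2 + 3*8) - 24)² = ((2 + 24) - 24)² = (26 - 24)² = 2² = 4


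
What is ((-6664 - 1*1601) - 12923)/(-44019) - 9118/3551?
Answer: -4867562/2333007 ≈ -2.0864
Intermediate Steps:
((-6664 - 1*1601) - 12923)/(-44019) - 9118/3551 = ((-6664 - 1601) - 12923)*(-1/44019) - 9118*1/3551 = (-8265 - 12923)*(-1/44019) - 9118/3551 = -21188*(-1/44019) - 9118/3551 = 21188/44019 - 9118/3551 = -4867562/2333007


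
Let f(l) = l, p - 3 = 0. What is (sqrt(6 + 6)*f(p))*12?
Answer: 72*sqrt(3) ≈ 124.71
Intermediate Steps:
p = 3 (p = 3 + 0 = 3)
(sqrt(6 + 6)*f(p))*12 = (sqrt(6 + 6)*3)*12 = (sqrt(12)*3)*12 = ((2*sqrt(3))*3)*12 = (6*sqrt(3))*12 = 72*sqrt(3)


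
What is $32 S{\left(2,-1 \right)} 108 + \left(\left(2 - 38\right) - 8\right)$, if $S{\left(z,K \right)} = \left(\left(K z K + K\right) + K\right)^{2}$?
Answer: $-44$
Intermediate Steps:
$S{\left(z,K \right)} = \left(2 K + z K^{2}\right)^{2}$ ($S{\left(z,K \right)} = \left(\left(z K^{2} + K\right) + K\right)^{2} = \left(\left(K + z K^{2}\right) + K\right)^{2} = \left(2 K + z K^{2}\right)^{2}$)
$32 S{\left(2,-1 \right)} 108 + \left(\left(2 - 38\right) - 8\right) = 32 \left(-1\right)^{2} \left(2 - 2\right)^{2} \cdot 108 + \left(\left(2 - 38\right) - 8\right) = 32 \cdot 1 \left(2 - 2\right)^{2} \cdot 108 - 44 = 32 \cdot 1 \cdot 0^{2} \cdot 108 - 44 = 32 \cdot 1 \cdot 0 \cdot 108 - 44 = 32 \cdot 0 \cdot 108 - 44 = 0 \cdot 108 - 44 = 0 - 44 = -44$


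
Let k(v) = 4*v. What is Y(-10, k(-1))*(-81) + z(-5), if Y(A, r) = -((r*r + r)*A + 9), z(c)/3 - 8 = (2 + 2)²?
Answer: -8919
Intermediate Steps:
z(c) = 72 (z(c) = 24 + 3*(2 + 2)² = 24 + 3*4² = 24 + 3*16 = 24 + 48 = 72)
Y(A, r) = -9 - A*(r + r²) (Y(A, r) = -((r² + r)*A + 9) = -((r + r²)*A + 9) = -(A*(r + r²) + 9) = -(9 + A*(r + r²)) = -9 - A*(r + r²))
Y(-10, k(-1))*(-81) + z(-5) = (-9 - 1*(-10)*4*(-1) - 1*(-10)*(4*(-1))²)*(-81) + 72 = (-9 - 1*(-10)*(-4) - 1*(-10)*(-4)²)*(-81) + 72 = (-9 - 40 - 1*(-10)*16)*(-81) + 72 = (-9 - 40 + 160)*(-81) + 72 = 111*(-81) + 72 = -8991 + 72 = -8919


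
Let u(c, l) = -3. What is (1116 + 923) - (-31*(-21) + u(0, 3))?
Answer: 1391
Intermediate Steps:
(1116 + 923) - (-31*(-21) + u(0, 3)) = (1116 + 923) - (-31*(-21) - 3) = 2039 - (651 - 3) = 2039 - 1*648 = 2039 - 648 = 1391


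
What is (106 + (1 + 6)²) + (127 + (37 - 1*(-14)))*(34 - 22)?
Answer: 2291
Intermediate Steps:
(106 + (1 + 6)²) + (127 + (37 - 1*(-14)))*(34 - 22) = (106 + 7²) + (127 + (37 + 14))*12 = (106 + 49) + (127 + 51)*12 = 155 + 178*12 = 155 + 2136 = 2291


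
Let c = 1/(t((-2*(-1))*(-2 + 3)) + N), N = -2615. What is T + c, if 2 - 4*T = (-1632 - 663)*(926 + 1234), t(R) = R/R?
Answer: 1619765753/1307 ≈ 1.2393e+6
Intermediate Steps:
t(R) = 1
c = -1/2614 (c = 1/(1 - 2615) = 1/(-2614) = -1/2614 ≈ -0.00038256)
T = 2478601/2 (T = ½ - (-1632 - 663)*(926 + 1234)/4 = ½ - (-2295)*2160/4 = ½ - ¼*(-4957200) = ½ + 1239300 = 2478601/2 ≈ 1.2393e+6)
T + c = 2478601/2 - 1/2614 = 1619765753/1307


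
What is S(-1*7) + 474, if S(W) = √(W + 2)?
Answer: 474 + I*√5 ≈ 474.0 + 2.2361*I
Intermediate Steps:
S(W) = √(2 + W)
S(-1*7) + 474 = √(2 - 1*7) + 474 = √(2 - 7) + 474 = √(-5) + 474 = I*√5 + 474 = 474 + I*√5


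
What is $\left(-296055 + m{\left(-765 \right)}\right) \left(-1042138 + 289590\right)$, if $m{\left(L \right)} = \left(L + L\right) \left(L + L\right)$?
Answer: $-1538844015060$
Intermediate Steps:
$m{\left(L \right)} = 4 L^{2}$ ($m{\left(L \right)} = 2 L 2 L = 4 L^{2}$)
$\left(-296055 + m{\left(-765 \right)}\right) \left(-1042138 + 289590\right) = \left(-296055 + 4 \left(-765\right)^{2}\right) \left(-1042138 + 289590\right) = \left(-296055 + 4 \cdot 585225\right) \left(-752548\right) = \left(-296055 + 2340900\right) \left(-752548\right) = 2044845 \left(-752548\right) = -1538844015060$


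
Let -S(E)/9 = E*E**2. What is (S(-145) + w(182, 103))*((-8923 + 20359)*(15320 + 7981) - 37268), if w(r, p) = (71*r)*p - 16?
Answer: 7664896822380600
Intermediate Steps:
S(E) = -9*E**3 (S(E) = -9*E*E**2 = -9*E**3)
w(r, p) = -16 + 71*p*r (w(r, p) = 71*p*r - 16 = -16 + 71*p*r)
(S(-145) + w(182, 103))*((-8923 + 20359)*(15320 + 7981) - 37268) = (-9*(-145)**3 + (-16 + 71*103*182))*((-8923 + 20359)*(15320 + 7981) - 37268) = (-9*(-3048625) + (-16 + 1330966))*(11436*23301 - 37268) = (27437625 + 1330950)*(266470236 - 37268) = 28768575*266432968 = 7664896822380600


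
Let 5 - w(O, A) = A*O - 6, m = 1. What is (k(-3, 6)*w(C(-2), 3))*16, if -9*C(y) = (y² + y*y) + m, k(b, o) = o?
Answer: 1344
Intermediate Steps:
C(y) = -⅑ - 2*y²/9 (C(y) = -((y² + y*y) + 1)/9 = -((y² + y²) + 1)/9 = -(2*y² + 1)/9 = -(1 + 2*y²)/9 = -⅑ - 2*y²/9)
w(O, A) = 11 - A*O (w(O, A) = 5 - (A*O - 6) = 5 - (-6 + A*O) = 5 + (6 - A*O) = 11 - A*O)
(k(-3, 6)*w(C(-2), 3))*16 = (6*(11 - 1*3*(-⅑ - 2/9*(-2)²)))*16 = (6*(11 - 1*3*(-⅑ - 2/9*4)))*16 = (6*(11 - 1*3*(-⅑ - 8/9)))*16 = (6*(11 - 1*3*(-1)))*16 = (6*(11 + 3))*16 = (6*14)*16 = 84*16 = 1344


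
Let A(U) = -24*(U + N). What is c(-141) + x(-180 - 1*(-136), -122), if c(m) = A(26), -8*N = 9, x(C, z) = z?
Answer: -719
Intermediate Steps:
N = -9/8 (N = -1/8*9 = -9/8 ≈ -1.1250)
A(U) = 27 - 24*U (A(U) = -24*(U - 9/8) = -24*(-9/8 + U) = 27 - 24*U)
c(m) = -597 (c(m) = 27 - 24*26 = 27 - 624 = -597)
c(-141) + x(-180 - 1*(-136), -122) = -597 - 122 = -719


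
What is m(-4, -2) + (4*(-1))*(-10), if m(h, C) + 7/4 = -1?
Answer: 149/4 ≈ 37.250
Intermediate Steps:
m(h, C) = -11/4 (m(h, C) = -7/4 - 1 = -11/4)
m(-4, -2) + (4*(-1))*(-10) = -11/4 + (4*(-1))*(-10) = -11/4 - 4*(-10) = -11/4 + 40 = 149/4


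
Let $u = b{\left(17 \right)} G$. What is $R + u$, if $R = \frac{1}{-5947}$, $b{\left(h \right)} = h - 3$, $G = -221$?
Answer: $- \frac{18400019}{5947} \approx -3094.0$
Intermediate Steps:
$b{\left(h \right)} = -3 + h$
$R = - \frac{1}{5947} \approx -0.00016815$
$u = -3094$ ($u = \left(-3 + 17\right) \left(-221\right) = 14 \left(-221\right) = -3094$)
$R + u = - \frac{1}{5947} - 3094 = - \frac{18400019}{5947}$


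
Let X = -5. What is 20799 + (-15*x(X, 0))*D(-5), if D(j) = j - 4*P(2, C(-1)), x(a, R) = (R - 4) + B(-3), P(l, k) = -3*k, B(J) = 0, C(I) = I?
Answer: 19779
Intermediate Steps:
x(a, R) = -4 + R (x(a, R) = (R - 4) + 0 = (-4 + R) + 0 = -4 + R)
D(j) = -12 + j (D(j) = j - (-12)*(-1) = j - 4*3 = j - 12 = -12 + j)
20799 + (-15*x(X, 0))*D(-5) = 20799 + (-15*(-4 + 0))*(-12 - 5) = 20799 - 15*(-4)*(-17) = 20799 + 60*(-17) = 20799 - 1020 = 19779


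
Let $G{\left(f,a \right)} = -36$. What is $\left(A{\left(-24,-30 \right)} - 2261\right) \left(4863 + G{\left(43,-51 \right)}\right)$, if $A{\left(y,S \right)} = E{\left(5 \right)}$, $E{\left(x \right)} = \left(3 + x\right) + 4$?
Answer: $-10855923$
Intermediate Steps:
$E{\left(x \right)} = 7 + x$
$A{\left(y,S \right)} = 12$ ($A{\left(y,S \right)} = 7 + 5 = 12$)
$\left(A{\left(-24,-30 \right)} - 2261\right) \left(4863 + G{\left(43,-51 \right)}\right) = \left(12 - 2261\right) \left(4863 - 36\right) = \left(-2249\right) 4827 = -10855923$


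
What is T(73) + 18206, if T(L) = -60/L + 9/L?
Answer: 1328987/73 ≈ 18205.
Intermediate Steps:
T(L) = -51/L
T(73) + 18206 = -51/73 + 18206 = 1328987/73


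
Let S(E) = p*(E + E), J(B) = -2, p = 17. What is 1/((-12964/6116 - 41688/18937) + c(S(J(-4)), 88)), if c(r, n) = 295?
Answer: 28954673/8416512766 ≈ 0.0034402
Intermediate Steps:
S(E) = 34*E (S(E) = 17*(E + E) = 17*(2*E) = 34*E)
1/((-12964/6116 - 41688/18937) + c(S(J(-4)), 88)) = 1/((-12964/6116 - 41688/18937) + 295) = 1/((-12964*1/6116 - 41688*1/18937) + 295) = 1/((-3241/1529 - 41688/18937) + 295) = 1/(-125115769/28954673 + 295) = 1/(8416512766/28954673) = 28954673/8416512766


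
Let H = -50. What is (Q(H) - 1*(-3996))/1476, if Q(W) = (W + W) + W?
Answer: 641/246 ≈ 2.6057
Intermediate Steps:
Q(W) = 3*W (Q(W) = 2*W + W = 3*W)
(Q(H) - 1*(-3996))/1476 = (3*(-50) - 1*(-3996))/1476 = (-150 + 3996)*(1/1476) = 3846*(1/1476) = 641/246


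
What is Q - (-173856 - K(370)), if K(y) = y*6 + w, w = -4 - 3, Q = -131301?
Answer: 44768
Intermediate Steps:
w = -7
K(y) = -7 + 6*y (K(y) = y*6 - 7 = 6*y - 7 = -7 + 6*y)
Q - (-173856 - K(370)) = -131301 - (-173856 - (-7 + 6*370)) = -131301 - (-173856 - (-7 + 2220)) = -131301 - (-173856 - 1*2213) = -131301 - (-173856 - 2213) = -131301 - 1*(-176069) = -131301 + 176069 = 44768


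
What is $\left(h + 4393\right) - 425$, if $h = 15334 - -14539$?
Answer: $33841$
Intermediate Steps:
$h = 29873$ ($h = 15334 + 14539 = 29873$)
$\left(h + 4393\right) - 425 = \left(29873 + 4393\right) - 425 = 34266 - 425 = 33841$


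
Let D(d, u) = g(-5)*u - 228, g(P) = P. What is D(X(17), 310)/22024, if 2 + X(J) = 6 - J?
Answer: -889/11012 ≈ -0.080730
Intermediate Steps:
X(J) = 4 - J (X(J) = -2 + (6 - J) = 4 - J)
D(d, u) = -228 - 5*u (D(d, u) = -5*u - 228 = -228 - 5*u)
D(X(17), 310)/22024 = (-228 - 5*310)/22024 = (-228 - 1550)*(1/22024) = -1778*1/22024 = -889/11012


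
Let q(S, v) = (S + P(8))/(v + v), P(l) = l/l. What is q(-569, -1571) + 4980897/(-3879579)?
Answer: -2241062917/2031606203 ≈ -1.1031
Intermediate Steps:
P(l) = 1
q(S, v) = (1 + S)/(2*v) (q(S, v) = (S + 1)/(v + v) = (1 + S)/((2*v)) = (1 + S)*(1/(2*v)) = (1 + S)/(2*v))
q(-569, -1571) + 4980897/(-3879579) = (½)*(1 - 569)/(-1571) + 4980897/(-3879579) = (½)*(-1/1571)*(-568) + 4980897*(-1/3879579) = 284/1571 - 1660299/1293193 = -2241062917/2031606203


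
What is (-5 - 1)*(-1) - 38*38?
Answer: -1438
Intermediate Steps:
(-5 - 1)*(-1) - 38*38 = -6*(-1) - 1444 = 6 - 1444 = -1438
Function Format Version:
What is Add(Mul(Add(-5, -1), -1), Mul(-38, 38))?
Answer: -1438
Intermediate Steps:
Add(Mul(Add(-5, -1), -1), Mul(-38, 38)) = Add(Mul(-6, -1), -1444) = Add(6, -1444) = -1438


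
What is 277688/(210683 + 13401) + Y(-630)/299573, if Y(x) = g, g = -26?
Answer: 20795500260/16782379033 ≈ 1.2391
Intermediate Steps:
Y(x) = -26
277688/(210683 + 13401) + Y(-630)/299573 = 277688/(210683 + 13401) - 26/299573 = 277688/224084 - 26*1/299573 = 277688*(1/224084) - 26/299573 = 69422/56021 - 26/299573 = 20795500260/16782379033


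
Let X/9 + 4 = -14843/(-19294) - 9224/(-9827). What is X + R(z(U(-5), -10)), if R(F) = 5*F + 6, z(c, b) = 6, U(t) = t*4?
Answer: 2914470153/189602138 ≈ 15.372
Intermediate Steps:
U(t) = 4*t
R(F) = 6 + 5*F
X = -3911206815/189602138 (X = -36 + 9*(-14843/(-19294) - 9224/(-9827)) = -36 + 9*(-14843*(-1/19294) - 9224*(-1/9827)) = -36 + 9*(14843/19294 + 9224/9827) = -36 + 9*(323830017/189602138) = -36 + 2914470153/189602138 = -3911206815/189602138 ≈ -20.628)
X + R(z(U(-5), -10)) = -3911206815/189602138 + (6 + 5*6) = -3911206815/189602138 + (6 + 30) = -3911206815/189602138 + 36 = 2914470153/189602138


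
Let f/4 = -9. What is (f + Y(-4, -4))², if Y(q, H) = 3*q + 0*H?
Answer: 2304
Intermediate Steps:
f = -36 (f = 4*(-9) = -36)
Y(q, H) = 3*q (Y(q, H) = 3*q + 0 = 3*q)
(f + Y(-4, -4))² = (-36 + 3*(-4))² = (-36 - 12)² = (-48)² = 2304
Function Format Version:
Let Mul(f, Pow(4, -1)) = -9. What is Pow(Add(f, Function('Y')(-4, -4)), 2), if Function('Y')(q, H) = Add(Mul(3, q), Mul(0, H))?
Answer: 2304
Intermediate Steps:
f = -36 (f = Mul(4, -9) = -36)
Function('Y')(q, H) = Mul(3, q) (Function('Y')(q, H) = Add(Mul(3, q), 0) = Mul(3, q))
Pow(Add(f, Function('Y')(-4, -4)), 2) = Pow(Add(-36, Mul(3, -4)), 2) = Pow(Add(-36, -12), 2) = Pow(-48, 2) = 2304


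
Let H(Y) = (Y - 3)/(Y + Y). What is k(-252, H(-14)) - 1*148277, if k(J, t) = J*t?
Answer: -148430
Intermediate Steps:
H(Y) = (-3 + Y)/(2*Y) (H(Y) = (-3 + Y)/((2*Y)) = (-3 + Y)*(1/(2*Y)) = (-3 + Y)/(2*Y))
k(-252, H(-14)) - 1*148277 = -126*(-3 - 14)/(-14) - 1*148277 = -126*(-1)*(-17)/14 - 148277 = -252*17/28 - 148277 = -153 - 148277 = -148430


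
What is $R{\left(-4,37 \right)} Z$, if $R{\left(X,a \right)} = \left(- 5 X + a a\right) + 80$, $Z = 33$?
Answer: $48477$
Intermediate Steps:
$R{\left(X,a \right)} = 80 + a^{2} - 5 X$ ($R{\left(X,a \right)} = \left(- 5 X + a^{2}\right) + 80 = \left(a^{2} - 5 X\right) + 80 = 80 + a^{2} - 5 X$)
$R{\left(-4,37 \right)} Z = \left(80 + 37^{2} - -20\right) 33 = \left(80 + 1369 + 20\right) 33 = 1469 \cdot 33 = 48477$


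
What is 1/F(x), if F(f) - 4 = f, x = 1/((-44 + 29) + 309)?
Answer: 294/1177 ≈ 0.24979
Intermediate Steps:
x = 1/294 (x = 1/(-15 + 309) = 1/294 ≈ 0.0034014)
F(f) = 4 + f
1/F(x) = 1/(4 + 1/294) = 1/(1177/294) = 294/1177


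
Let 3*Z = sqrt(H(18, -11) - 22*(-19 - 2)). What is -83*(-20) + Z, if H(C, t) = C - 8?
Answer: 1660 + 2*sqrt(118)/3 ≈ 1667.2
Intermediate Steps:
H(C, t) = -8 + C
Z = 2*sqrt(118)/3 (Z = sqrt((-8 + 18) - 22*(-19 - 2))/3 = sqrt(10 - 22*(-21))/3 = sqrt(10 + 462)/3 = sqrt(472)/3 = (2*sqrt(118))/3 = 2*sqrt(118)/3 ≈ 7.2419)
-83*(-20) + Z = -83*(-20) + 2*sqrt(118)/3 = 1660 + 2*sqrt(118)/3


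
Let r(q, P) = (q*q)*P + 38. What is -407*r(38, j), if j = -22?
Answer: 12914110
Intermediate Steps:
r(q, P) = 38 + P*q² (r(q, P) = q²*P + 38 = P*q² + 38 = 38 + P*q²)
-407*r(38, j) = -407*(38 - 22*38²) = -407*(38 - 22*1444) = -407*(38 - 31768) = -407*(-31730) = 12914110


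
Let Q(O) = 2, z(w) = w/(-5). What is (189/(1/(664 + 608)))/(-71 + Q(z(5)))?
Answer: -80136/23 ≈ -3484.2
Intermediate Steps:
z(w) = -w/5 (z(w) = w*(-⅕) = -w/5)
(189/(1/(664 + 608)))/(-71 + Q(z(5))) = (189/(1/(664 + 608)))/(-71 + 2) = (189/(1/1272))/(-69) = -63/(23*1/1272) = -63*1272/23 = -1/69*240408 = -80136/23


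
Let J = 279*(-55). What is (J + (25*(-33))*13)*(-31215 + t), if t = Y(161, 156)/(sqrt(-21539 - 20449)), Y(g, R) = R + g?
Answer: 813775050 + 1377365*I*sqrt(10497)/3499 ≈ 8.1377e+8 + 40331.0*I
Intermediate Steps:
J = -15345
t = -317*I*sqrt(10497)/20994 (t = (156 + 161)/(sqrt(-21539 - 20449)) = 317/(sqrt(-41988)) = 317/((2*I*sqrt(10497))) = 317*(-I*sqrt(10497)/20994) = -317*I*sqrt(10497)/20994 ≈ -1.547*I)
(J + (25*(-33))*13)*(-31215 + t) = (-15345 + (25*(-33))*13)*(-31215 - 317*I*sqrt(10497)/20994) = (-15345 - 825*13)*(-31215 - 317*I*sqrt(10497)/20994) = (-15345 - 10725)*(-31215 - 317*I*sqrt(10497)/20994) = -26070*(-31215 - 317*I*sqrt(10497)/20994) = 813775050 + 1377365*I*sqrt(10497)/3499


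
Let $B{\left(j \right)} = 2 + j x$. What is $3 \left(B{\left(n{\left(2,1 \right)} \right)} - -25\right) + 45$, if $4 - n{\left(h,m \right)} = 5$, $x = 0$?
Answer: $126$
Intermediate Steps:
$n{\left(h,m \right)} = -1$ ($n{\left(h,m \right)} = 4 - 5 = -1$)
$B{\left(j \right)} = 2$ ($B{\left(j \right)} = 2 + j 0 = 2 + 0 = 2$)
$3 \left(B{\left(n{\left(2,1 \right)} \right)} - -25\right) + 45 = 3 \left(2 - -25\right) + 45 = 3 \left(2 + 25\right) + 45 = 3 \cdot 27 + 45 = 81 + 45 = 126$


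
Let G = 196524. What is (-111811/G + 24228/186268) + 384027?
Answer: 3514431788508947/9151533108 ≈ 3.8403e+5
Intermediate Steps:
(-111811/G + 24228/186268) + 384027 = (-111811/196524 + 24228/186268) + 384027 = (-111811*1/196524 + 24228*(1/186268)) + 384027 = (-111811/196524 + 6057/46567) + 384027 = -4016356969/9151533108 + 384027 = 3514431788508947/9151533108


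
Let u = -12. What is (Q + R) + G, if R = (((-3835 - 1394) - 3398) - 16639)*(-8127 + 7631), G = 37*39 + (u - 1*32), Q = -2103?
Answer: 12531232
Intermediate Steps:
G = 1399 (G = 37*39 + (-12 - 1*32) = 1443 + (-12 - 32) = 1443 - 44 = 1399)
R = 12531936 (R = ((-5229 - 3398) - 16639)*(-496) = (-8627 - 16639)*(-496) = -25266*(-496) = 12531936)
(Q + R) + G = (-2103 + 12531936) + 1399 = 12529833 + 1399 = 12531232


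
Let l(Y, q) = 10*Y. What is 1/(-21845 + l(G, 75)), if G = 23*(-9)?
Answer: -1/23915 ≈ -4.1815e-5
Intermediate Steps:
G = -207
1/(-21845 + l(G, 75)) = 1/(-21845 + 10*(-207)) = 1/(-21845 - 2070) = 1/(-23915) = -1/23915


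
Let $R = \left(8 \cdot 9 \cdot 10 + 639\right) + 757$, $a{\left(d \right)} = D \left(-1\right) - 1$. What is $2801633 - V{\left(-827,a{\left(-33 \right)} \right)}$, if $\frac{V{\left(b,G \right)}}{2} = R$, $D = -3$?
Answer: $2797401$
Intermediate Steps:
$a{\left(d \right)} = 2$ ($a{\left(d \right)} = \left(-3\right) \left(-1\right) - 1 = 3 - 1 = 2$)
$R = 2116$ ($R = \left(72 \cdot 10 + 639\right) + 757 = \left(720 + 639\right) + 757 = 1359 + 757 = 2116$)
$V{\left(b,G \right)} = 4232$ ($V{\left(b,G \right)} = 2 \cdot 2116 = 4232$)
$2801633 - V{\left(-827,a{\left(-33 \right)} \right)} = 2801633 - 4232 = 2797401$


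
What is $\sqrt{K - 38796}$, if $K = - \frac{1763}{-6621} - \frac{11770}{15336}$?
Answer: $\frac{i \sqrt{308644779216297333}}{2820546} \approx 196.97 i$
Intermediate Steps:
$K = - \frac{8481967}{16923276}$ ($K = \left(-1763\right) \left(- \frac{1}{6621}\right) - \frac{5885}{7668} = \frac{1763}{6621} - \frac{5885}{7668} = - \frac{8481967}{16923276} \approx -0.5012$)
$\sqrt{K - 38796} = \sqrt{- \frac{8481967}{16923276} - 38796} = \sqrt{- \frac{656563897663}{16923276}} = \frac{i \sqrt{308644779216297333}}{2820546}$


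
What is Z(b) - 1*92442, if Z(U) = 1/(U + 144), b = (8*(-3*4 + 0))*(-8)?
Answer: -84307103/912 ≈ -92442.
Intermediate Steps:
b = 768 (b = (8*(-12 + 0))*(-8) = (8*(-12))*(-8) = -96*(-8) = 768)
Z(U) = 1/(144 + U)
Z(b) - 1*92442 = 1/(144 + 768) - 1*92442 = 1/912 - 92442 = -84307103/912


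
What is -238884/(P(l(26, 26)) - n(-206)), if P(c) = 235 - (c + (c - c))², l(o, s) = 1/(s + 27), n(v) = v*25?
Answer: -9868017/222448 ≈ -44.361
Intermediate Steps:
n(v) = 25*v
l(o, s) = 1/(27 + s)
P(c) = 235 - c² (P(c) = 235 - (c + 0)² = 235 - c²)
-238884/(P(l(26, 26)) - n(-206)) = -238884/((235 - (1/(27 + 26))²) - 25*(-206)) = -238884/((235 - (1/53)²) - 1*(-5150)) = -238884/((235 - (1/53)²) + 5150) = -238884/((235 - 1*1/2809) + 5150) = -238884/((235 - 1/2809) + 5150) = -238884/(660114/2809 + 5150) = -238884/15126464/2809 = -238884*2809/15126464 = -9868017/222448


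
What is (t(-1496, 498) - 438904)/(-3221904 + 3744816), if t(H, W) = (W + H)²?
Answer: 46425/43576 ≈ 1.0654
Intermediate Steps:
t(H, W) = (H + W)²
(t(-1496, 498) - 438904)/(-3221904 + 3744816) = ((-1496 + 498)² - 438904)/(-3221904 + 3744816) = ((-998)² - 438904)/522912 = (996004 - 438904)*(1/522912) = 557100*(1/522912) = 46425/43576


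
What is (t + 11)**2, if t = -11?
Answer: 0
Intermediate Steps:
(t + 11)**2 = (-11 + 11)**2 = 0**2 = 0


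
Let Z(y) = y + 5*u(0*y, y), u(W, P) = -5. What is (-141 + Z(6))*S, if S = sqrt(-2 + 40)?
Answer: -160*sqrt(38) ≈ -986.31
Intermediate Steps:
Z(y) = -25 + y (Z(y) = y + 5*(-5) = y - 25 = -25 + y)
S = sqrt(38) ≈ 6.1644
(-141 + Z(6))*S = (-141 + (-25 + 6))*sqrt(38) = (-141 - 19)*sqrt(38) = -160*sqrt(38)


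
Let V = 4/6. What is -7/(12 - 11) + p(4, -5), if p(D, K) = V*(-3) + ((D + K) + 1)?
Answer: -9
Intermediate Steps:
V = ⅔ (V = 4*(⅙) = ⅔ ≈ 0.66667)
p(D, K) = -1 + D + K (p(D, K) = (⅔)*(-3) + ((D + K) + 1) = -2 + (1 + D + K) = -1 + D + K)
-7/(12 - 11) + p(4, -5) = -7/(12 - 11) + (-1 + 4 - 5) = -7/1 - 2 = 1*(-7) - 2 = -7 - 2 = -9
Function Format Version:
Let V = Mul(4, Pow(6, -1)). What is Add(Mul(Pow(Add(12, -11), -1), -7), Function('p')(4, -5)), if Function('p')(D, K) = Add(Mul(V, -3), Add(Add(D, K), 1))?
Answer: -9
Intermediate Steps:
V = Rational(2, 3) (V = Mul(4, Rational(1, 6)) = Rational(2, 3) ≈ 0.66667)
Function('p')(D, K) = Add(-1, D, K) (Function('p')(D, K) = Add(Mul(Rational(2, 3), -3), Add(Add(D, K), 1)) = Add(-2, Add(1, D, K)) = Add(-1, D, K))
Add(Mul(Pow(Add(12, -11), -1), -7), Function('p')(4, -5)) = Add(Mul(Pow(Add(12, -11), -1), -7), Add(-1, 4, -5)) = Add(Mul(Pow(1, -1), -7), -2) = Add(Mul(1, -7), -2) = Add(-7, -2) = -9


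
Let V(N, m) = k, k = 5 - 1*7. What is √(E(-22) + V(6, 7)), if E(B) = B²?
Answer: √482 ≈ 21.954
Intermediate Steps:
k = -2 (k = 5 - 7 = -2)
V(N, m) = -2
√(E(-22) + V(6, 7)) = √((-22)² - 2) = √(484 - 2) = √482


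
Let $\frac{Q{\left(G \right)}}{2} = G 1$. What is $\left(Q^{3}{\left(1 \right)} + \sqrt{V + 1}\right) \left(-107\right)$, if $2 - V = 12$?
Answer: $-856 - 321 i \approx -856.0 - 321.0 i$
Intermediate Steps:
$V = -10$ ($V = 2 - 12 = -10$)
$Q{\left(G \right)} = 2 G$ ($Q{\left(G \right)} = 2 G 1 = 2 G$)
$\left(Q^{3}{\left(1 \right)} + \sqrt{V + 1}\right) \left(-107\right) = \left(\left(2 \cdot 1\right)^{3} + \sqrt{-10 + 1}\right) \left(-107\right) = \left(2^{3} + \sqrt{-9}\right) \left(-107\right) = \left(8 + 3 i\right) \left(-107\right) = -856 - 321 i$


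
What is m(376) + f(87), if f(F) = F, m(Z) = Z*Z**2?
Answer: 53157463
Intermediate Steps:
m(Z) = Z**3
m(376) + f(87) = 376**3 + 87 = 53157376 + 87 = 53157463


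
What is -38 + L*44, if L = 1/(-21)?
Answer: -842/21 ≈ -40.095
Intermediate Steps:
L = -1/21 ≈ -0.047619
-38 + L*44 = -38 - 1/21*44 = -38 - 44/21 = -842/21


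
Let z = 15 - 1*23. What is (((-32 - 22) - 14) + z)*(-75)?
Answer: 5700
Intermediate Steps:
z = -8 (z = 15 - 23 = -8)
(((-32 - 22) - 14) + z)*(-75) = (((-32 - 22) - 14) - 8)*(-75) = ((-54 - 14) - 8)*(-75) = (-68 - 8)*(-75) = -76*(-75) = 5700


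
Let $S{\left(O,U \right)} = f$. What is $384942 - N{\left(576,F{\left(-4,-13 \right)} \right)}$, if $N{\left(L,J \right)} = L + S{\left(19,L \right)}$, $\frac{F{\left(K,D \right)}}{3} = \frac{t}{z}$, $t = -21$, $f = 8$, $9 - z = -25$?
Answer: $384358$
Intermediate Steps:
$z = 34$ ($z = 9 - -25 = 9 + 25 = 34$)
$S{\left(O,U \right)} = 8$
$F{\left(K,D \right)} = - \frac{63}{34}$ ($F{\left(K,D \right)} = 3 \left(- \frac{21}{34}\right) = - \frac{63}{34}$)
$N{\left(L,J \right)} = 8 + L$ ($N{\left(L,J \right)} = L + 8 = 8 + L$)
$384942 - N{\left(576,F{\left(-4,-13 \right)} \right)} = 384942 - \left(8 + 576\right) = 384942 - 584 = 384358$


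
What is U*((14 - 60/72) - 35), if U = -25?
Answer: 3275/6 ≈ 545.83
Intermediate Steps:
U*((14 - 60/72) - 35) = -25*((14 - 60/72) - 35) = -25*((14 - 60*1/72) - 35) = -25*((14 - ⅚) - 35) = -25*(79/6 - 35) = -25*(-131/6) = 3275/6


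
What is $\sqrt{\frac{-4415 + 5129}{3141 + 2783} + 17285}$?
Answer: $\frac{\sqrt{151650036974}}{2962} \approx 131.47$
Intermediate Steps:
$\sqrt{\frac{-4415 + 5129}{3141 + 2783} + 17285} = \sqrt{\frac{714}{5924} + 17285} = \sqrt{714 \cdot \frac{1}{5924} + 17285} = \sqrt{\frac{357}{2962} + 17285} = \sqrt{\frac{51198527}{2962}} = \frac{\sqrt{151650036974}}{2962}$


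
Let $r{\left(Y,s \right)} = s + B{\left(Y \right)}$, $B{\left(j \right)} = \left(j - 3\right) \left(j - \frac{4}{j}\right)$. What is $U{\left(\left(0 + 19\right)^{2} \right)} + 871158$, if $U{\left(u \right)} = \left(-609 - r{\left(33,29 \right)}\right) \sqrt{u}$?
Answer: $\frac{9243246}{11} \approx 8.403 \cdot 10^{5}$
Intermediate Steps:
$B{\left(j \right)} = \left(-3 + j\right) \left(j - \frac{4}{j}\right)$
$r{\left(Y,s \right)} = -4 + s + Y^{2} - 3 Y + \frac{12}{Y}$ ($r{\left(Y,s \right)} = s + \left(-4 + Y^{2} - 3 Y + \frac{12}{Y}\right) = -4 + s + Y^{2} - 3 Y + \frac{12}{Y}$)
$U{\left(u \right)} = - \frac{17868 \sqrt{u}}{11}$ ($U{\left(u \right)} = \left(-609 - \left(-4 + 29 + 33^{2} - 99 + \frac{12}{33}\right)\right) \sqrt{u} = \left(-609 - \left(-4 + 29 + 1089 - 99 + 12 \cdot \frac{1}{33}\right)\right) \sqrt{u} = \left(-609 - \left(-4 + 29 + 1089 - 99 + \frac{4}{11}\right)\right) \sqrt{u} = \left(-609 - \frac{11169}{11}\right) \sqrt{u} = - \frac{17868 \sqrt{u}}{11}$)
$U{\left(\left(0 + 19\right)^{2} \right)} + 871158 = - \frac{17868 \sqrt{\left(0 + 19\right)^{2}}}{11} + 871158 = - \frac{17868 \sqrt{19^{2}}}{11} + 871158 = - \frac{17868 \sqrt{361}}{11} + 871158 = \left(- \frac{17868}{11}\right) 19 + 871158 = - \frac{339492}{11} + 871158 = \frac{9243246}{11}$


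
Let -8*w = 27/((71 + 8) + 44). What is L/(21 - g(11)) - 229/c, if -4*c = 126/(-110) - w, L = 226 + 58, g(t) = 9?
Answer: -16047307/20169 ≈ -795.64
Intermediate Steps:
L = 284
w = -9/328 (w = -27/(8*((71 + 8) + 44)) = -27/(8*(79 + 44)) = -27/(8*123) = -1/8*9/41 = -9/328 ≈ -0.027439)
c = 20169/72160 (c = -(126/(-110) - 1*(-9/328))/4 = -(126*(-1/110) + 9/328)/4 = -(-63/55 + 9/328)/4 = -1/4*(-20169/18040) = 20169/72160 ≈ 0.27950)
L/(21 - g(11)) - 229/c = 284/(21 - 1*9) - 229/20169/72160 = 284/(21 - 9) - 229*72160/20169 = 284/12 - 16524640/20169 = 284*(1/12) - 16524640/20169 = 71/3 - 16524640/20169 = -16047307/20169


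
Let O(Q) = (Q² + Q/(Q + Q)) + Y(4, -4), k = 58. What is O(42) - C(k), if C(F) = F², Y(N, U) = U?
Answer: -3207/2 ≈ -1603.5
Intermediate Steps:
O(Q) = -7/2 + Q² (O(Q) = (Q² + Q/(Q + Q)) - 4 = (Q² + Q/((2*Q))) - 4 = (Q² + (1/(2*Q))*Q) - 4 = (Q² + ½) - 4 = (½ + Q²) - 4 = -7/2 + Q²)
O(42) - C(k) = (-7/2 + 42²) - 1*58² = (-7/2 + 1764) - 1*3364 = 3521/2 - 3364 = -3207/2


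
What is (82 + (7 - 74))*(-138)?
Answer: -2070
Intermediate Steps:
(82 + (7 - 74))*(-138) = (82 - 67)*(-138) = 15*(-138) = -2070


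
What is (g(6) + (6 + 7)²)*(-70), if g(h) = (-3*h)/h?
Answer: -11620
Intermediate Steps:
g(h) = -3
(g(6) + (6 + 7)²)*(-70) = (-3 + (6 + 7)²)*(-70) = (-3 + 13²)*(-70) = (-3 + 169)*(-70) = 166*(-70) = -11620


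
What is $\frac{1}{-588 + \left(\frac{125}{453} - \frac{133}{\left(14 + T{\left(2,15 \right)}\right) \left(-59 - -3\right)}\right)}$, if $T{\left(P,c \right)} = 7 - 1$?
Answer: $- \frac{72480}{42589633} \approx -0.0017018$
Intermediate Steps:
$T{\left(P,c \right)} = 6$ ($T{\left(P,c \right)} = 7 - 1 = 6$)
$\frac{1}{-588 + \left(\frac{125}{453} - \frac{133}{\left(14 + T{\left(2,15 \right)}\right) \left(-59 - -3\right)}\right)} = \frac{1}{-588 + \left(\frac{125}{453} - \frac{133}{\left(14 + 6\right) \left(-59 - -3\right)}\right)} = \frac{1}{-588 + \left(125 \cdot \frac{1}{453} - \frac{133}{20 \left(-59 + \left(-1 + 4\right)\right)}\right)} = \frac{1}{-588 + \left(\frac{125}{453} - \frac{133}{20 \left(-59 + 3\right)}\right)} = \frac{1}{-588 + \left(\frac{125}{453} - \frac{133}{20 \left(-56\right)}\right)} = \frac{1}{-588 + \left(\frac{125}{453} - \frac{133}{-1120}\right)} = \frac{1}{-588 + \left(\frac{125}{453} - - \frac{19}{160}\right)} = \frac{1}{-588 + \left(\frac{125}{453} + \frac{19}{160}\right)} = \frac{1}{-588 + \frac{28607}{72480}} = \frac{1}{- \frac{42589633}{72480}} = - \frac{72480}{42589633}$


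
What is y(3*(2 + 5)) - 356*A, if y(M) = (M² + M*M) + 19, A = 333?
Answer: -117647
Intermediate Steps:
y(M) = 19 + 2*M² (y(M) = (M² + M²) + 19 = 2*M² + 19 = 19 + 2*M²)
y(3*(2 + 5)) - 356*A = (19 + 2*(3*(2 + 5))²) - 356*333 = (19 + 2*(3*7)²) - 118548 = (19 + 2*21²) - 118548 = (19 + 2*441) - 118548 = (19 + 882) - 118548 = 901 - 118548 = -117647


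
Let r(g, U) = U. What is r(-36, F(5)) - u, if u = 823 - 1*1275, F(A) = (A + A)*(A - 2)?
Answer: 482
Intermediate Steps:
F(A) = 2*A*(-2 + A) (F(A) = (2*A)*(-2 + A) = 2*A*(-2 + A))
u = -452 (u = 823 - 1275 = -452)
r(-36, F(5)) - u = 2*5*(-2 + 5) - 1*(-452) = 2*5*3 + 452 = 30 + 452 = 482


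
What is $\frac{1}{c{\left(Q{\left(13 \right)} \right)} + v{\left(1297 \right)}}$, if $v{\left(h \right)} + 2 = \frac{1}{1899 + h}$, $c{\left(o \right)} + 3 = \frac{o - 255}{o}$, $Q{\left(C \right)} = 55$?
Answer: $- \frac{35156}{303609} \approx -0.11579$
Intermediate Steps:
$c{\left(o \right)} = -3 + \frac{-255 + o}{o}$ ($c{\left(o \right)} = -3 + \frac{o - 255}{o} = -3 + \frac{-255 + o}{o}$)
$v{\left(h \right)} = -2 + \frac{1}{1899 + h}$
$\frac{1}{c{\left(Q{\left(13 \right)} \right)} + v{\left(1297 \right)}} = \frac{1}{\left(-2 - \frac{255}{55}\right) + \frac{-3797 - 2594}{1899 + 1297}} = \frac{1}{\left(-2 - \frac{51}{11}\right) + \frac{-3797 - 2594}{3196}} = \frac{1}{\left(-2 - \frac{51}{11}\right) + \frac{1}{3196} \left(-6391\right)} = \frac{1}{- \frac{73}{11} - \frac{6391}{3196}} = \frac{1}{- \frac{303609}{35156}} = - \frac{35156}{303609}$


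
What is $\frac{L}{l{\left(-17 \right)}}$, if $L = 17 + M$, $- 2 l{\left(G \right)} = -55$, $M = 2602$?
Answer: $\frac{5238}{55} \approx 95.236$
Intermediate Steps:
$l{\left(G \right)} = \frac{55}{2}$ ($l{\left(G \right)} = \left(- \frac{1}{2}\right) \left(-55\right) = \frac{55}{2}$)
$L = 2619$ ($L = 17 + 2602 = 2619$)
$\frac{L}{l{\left(-17 \right)}} = \frac{2619}{\frac{55}{2}} = 2619 \cdot \frac{2}{55} = \frac{5238}{55}$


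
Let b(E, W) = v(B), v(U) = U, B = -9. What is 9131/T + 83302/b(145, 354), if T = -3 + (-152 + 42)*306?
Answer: -934759135/100989 ≈ -9256.0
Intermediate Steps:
b(E, W) = -9
T = -33663 (T = -3 - 110*306 = -3 - 33660 = -33663)
9131/T + 83302/b(145, 354) = 9131/(-33663) + 83302/(-9) = 9131*(-1/33663) + 83302*(-⅑) = -9131/33663 - 83302/9 = -934759135/100989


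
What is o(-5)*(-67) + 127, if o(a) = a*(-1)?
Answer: -208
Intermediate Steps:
o(a) = -a
o(-5)*(-67) + 127 = -1*(-5)*(-67) + 127 = 5*(-67) + 127 = -335 + 127 = -208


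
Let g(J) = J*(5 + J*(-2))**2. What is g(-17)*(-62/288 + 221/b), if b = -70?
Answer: 48832381/560 ≈ 87201.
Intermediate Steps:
g(J) = J*(5 - 2*J)**2
g(-17)*(-62/288 + 221/b) = (-17*(-5 + 2*(-17))**2)*(-62/288 + 221/(-70)) = (-17*(-5 - 34)**2)*(-62*1/288 + 221*(-1/70)) = (-17*(-39)**2)*(-31/144 - 221/70) = -17*1521*(-16997/5040) = -25857*(-16997/5040) = 48832381/560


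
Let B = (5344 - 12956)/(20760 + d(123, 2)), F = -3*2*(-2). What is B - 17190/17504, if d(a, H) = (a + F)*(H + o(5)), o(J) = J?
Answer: -253174699/189962160 ≈ -1.3328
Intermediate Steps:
F = 12 (F = -6*(-2) = 12)
d(a, H) = (5 + H)*(12 + a) (d(a, H) = (a + 12)*(H + 5) = (12 + a)*(5 + H) = (5 + H)*(12 + a))
B = -7612/21705 (B = (5344 - 12956)/(20760 + (60 + 5*123 + 12*2 + 2*123)) = -7612/(20760 + (60 + 615 + 24 + 246)) = -7612/(20760 + 945) = -7612/21705 ≈ -0.35070)
B - 17190/17504 = -7612/21705 - 17190/17504 = -7612/21705 - 1*8595/8752 = -7612/21705 - 8595/8752 = -253174699/189962160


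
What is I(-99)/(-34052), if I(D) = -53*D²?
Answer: 519453/34052 ≈ 15.255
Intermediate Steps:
I(-99)/(-34052) = -53*(-99)²/(-34052) = -53*9801*(-1/34052) = -519453*(-1/34052) = 519453/34052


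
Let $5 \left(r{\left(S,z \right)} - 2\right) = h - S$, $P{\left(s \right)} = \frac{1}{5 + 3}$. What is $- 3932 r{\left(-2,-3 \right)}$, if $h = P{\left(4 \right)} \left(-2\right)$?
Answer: $- \frac{46201}{5} \approx -9240.2$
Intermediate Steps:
$P{\left(s \right)} = \frac{1}{8}$
$h = - \frac{1}{4}$ ($h = \frac{1}{8} \left(-2\right) = - \frac{1}{4} \approx -0.25$)
$r{\left(S,z \right)} = \frac{39}{20} - \frac{S}{5}$ ($r{\left(S,z \right)} = 2 + \frac{- \frac{1}{4} - S}{5} = 2 - \left(\frac{1}{20} + \frac{S}{5}\right) = \frac{39}{20} - \frac{S}{5}$)
$- 3932 r{\left(-2,-3 \right)} = - 3932 \left(\frac{39}{20} - - \frac{2}{5}\right) = - 3932 \left(\frac{39}{20} + \frac{2}{5}\right) = \left(-3932\right) \frac{47}{20} = - \frac{46201}{5}$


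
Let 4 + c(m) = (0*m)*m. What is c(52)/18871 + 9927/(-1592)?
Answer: -187338785/30042632 ≈ -6.2358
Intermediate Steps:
c(m) = -4 (c(m) = -4 + (0*m)*m = -4 + 0*m = -4 + 0 = -4)
c(52)/18871 + 9927/(-1592) = -4/18871 + 9927/(-1592) = -4*1/18871 + 9927*(-1/1592) = -4/18871 - 9927/1592 = -187338785/30042632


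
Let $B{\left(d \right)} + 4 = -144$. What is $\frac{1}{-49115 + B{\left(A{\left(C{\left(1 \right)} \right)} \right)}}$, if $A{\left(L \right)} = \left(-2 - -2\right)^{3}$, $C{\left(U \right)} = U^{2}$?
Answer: $- \frac{1}{49263} \approx -2.0299 \cdot 10^{-5}$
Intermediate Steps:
$A{\left(L \right)} = 0$ ($A{\left(L \right)} = \left(-2 + 2\right)^{3} = 0^{3} = 0$)
$B{\left(d \right)} = -148$ ($B{\left(d \right)} = -4 - 144 = -148$)
$\frac{1}{-49115 + B{\left(A{\left(C{\left(1 \right)} \right)} \right)}} = \frac{1}{-49115 - 148} = \frac{1}{-49263} = - \frac{1}{49263}$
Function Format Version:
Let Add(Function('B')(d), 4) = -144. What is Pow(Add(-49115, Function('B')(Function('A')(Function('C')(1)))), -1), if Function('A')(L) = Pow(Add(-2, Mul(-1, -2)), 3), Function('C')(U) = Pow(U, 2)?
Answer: Rational(-1, 49263) ≈ -2.0299e-5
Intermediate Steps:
Function('A')(L) = 0 (Function('A')(L) = Pow(Add(-2, 2), 3) = Pow(0, 3) = 0)
Function('B')(d) = -148 (Function('B')(d) = Add(-4, -144) = -148)
Pow(Add(-49115, Function('B')(Function('A')(Function('C')(1)))), -1) = Pow(Add(-49115, -148), -1) = Pow(-49263, -1) = Rational(-1, 49263)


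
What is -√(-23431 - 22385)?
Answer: -2*I*√11454 ≈ -214.05*I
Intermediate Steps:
-√(-23431 - 22385) = -√(-45816) = -2*I*√11454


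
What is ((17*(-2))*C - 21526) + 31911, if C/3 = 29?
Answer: 7427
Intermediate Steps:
C = 87 (C = 3*29 = 87)
((17*(-2))*C - 21526) + 31911 = ((17*(-2))*87 - 21526) + 31911 = (-34*87 - 21526) + 31911 = (-2958 - 21526) + 31911 = -24484 + 31911 = 7427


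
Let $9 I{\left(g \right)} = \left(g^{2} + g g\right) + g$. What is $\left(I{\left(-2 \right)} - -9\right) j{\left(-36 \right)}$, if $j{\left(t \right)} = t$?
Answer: $-348$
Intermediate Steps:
$I{\left(g \right)} = \frac{g}{9} + \frac{2 g^{2}}{9}$ ($I{\left(g \right)} = \frac{\left(g^{2} + g g\right) + g}{9} = \frac{\left(g^{2} + g^{2}\right) + g}{9} = \frac{2 g^{2} + g}{9} = \frac{g + 2 g^{2}}{9} = \frac{g}{9} + \frac{2 g^{2}}{9}$)
$\left(I{\left(-2 \right)} - -9\right) j{\left(-36 \right)} = \left(\frac{1}{9} \left(-2\right) \left(1 + 2 \left(-2\right)\right) - -9\right) \left(-36\right) = \left(\frac{1}{9} \left(-2\right) \left(1 - 4\right) + 9\right) \left(-36\right) = \left(\frac{1}{9} \left(-2\right) \left(-3\right) + 9\right) \left(-36\right) = \left(\frac{2}{3} + 9\right) \left(-36\right) = \frac{29}{3} \left(-36\right) = -348$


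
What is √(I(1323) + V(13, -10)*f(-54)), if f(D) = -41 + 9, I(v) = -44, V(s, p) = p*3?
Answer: 2*√229 ≈ 30.266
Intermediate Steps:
V(s, p) = 3*p
f(D) = -32
√(I(1323) + V(13, -10)*f(-54)) = √(-44 + (3*(-10))*(-32)) = √(-44 - 30*(-32)) = √(-44 + 960) = √916 = 2*√229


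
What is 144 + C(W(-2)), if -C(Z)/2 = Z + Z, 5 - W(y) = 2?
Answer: 132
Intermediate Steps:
W(y) = 3 (W(y) = 5 - 1*2 = 5 - 2 = 3)
C(Z) = -4*Z (C(Z) = -2*(Z + Z) = -4*Z)
144 + C(W(-2)) = 144 - 4*3 = 144 - 12 = 132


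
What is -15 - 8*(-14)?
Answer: 97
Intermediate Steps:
-15 - 8*(-14) = -15 + 112 = 97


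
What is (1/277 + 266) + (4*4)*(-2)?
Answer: 64819/277 ≈ 234.00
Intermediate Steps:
(1/277 + 266) + (4*4)*(-2) = (1/277 + 266) + 16*(-2) = 73683/277 - 32 = 64819/277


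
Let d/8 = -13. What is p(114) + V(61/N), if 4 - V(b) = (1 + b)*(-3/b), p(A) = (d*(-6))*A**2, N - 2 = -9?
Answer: 494680150/61 ≈ 8.1095e+6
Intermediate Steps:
d = -104 (d = 8*(-13) = -104)
N = -7 (N = 2 - 9 = -7)
p(A) = 624*A**2 (p(A) = (-104*(-6))*A**2 = 624*A**2)
V(b) = 4 + 3*(1 + b)/b (V(b) = 4 - (1 + b)*(-3/b) = 4 - (-3)*(1 + b)/b = 4 + 3*(1 + b)/b)
p(114) + V(61/N) = 624*114**2 + (7 + 3/((61/(-7)))) = 624*12996 + (7 + 3/((61*(-1/7)))) = 8109504 + (7 + 3/(-61/7)) = 8109504 + (7 + 3*(-7/61)) = 8109504 + (7 - 21/61) = 8109504 + 406/61 = 494680150/61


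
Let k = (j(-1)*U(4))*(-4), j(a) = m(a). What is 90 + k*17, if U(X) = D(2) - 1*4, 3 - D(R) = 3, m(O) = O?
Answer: -182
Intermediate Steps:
j(a) = a
D(R) = 0 (D(R) = 3 - 1*3 = 3 - 3 = 0)
U(X) = -4 (U(X) = 0 - 1*4 = 0 - 4 = -4)
k = -16 (k = -1*(-4)*(-4) = 4*(-4) = -16)
90 + k*17 = 90 - 16*17 = 90 - 272 = -182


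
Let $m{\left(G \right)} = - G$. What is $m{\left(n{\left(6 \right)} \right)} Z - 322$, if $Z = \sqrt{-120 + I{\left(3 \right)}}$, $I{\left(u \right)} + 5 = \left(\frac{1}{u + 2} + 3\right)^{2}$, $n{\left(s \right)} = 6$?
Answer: $-322 - \frac{6 i \sqrt{2869}}{5} \approx -322.0 - 64.276 i$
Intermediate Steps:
$I{\left(u \right)} = -5 + \left(3 + \frac{1}{2 + u}\right)^{2}$ ($I{\left(u \right)} = -5 + \left(\frac{1}{u + 2} + 3\right)^{2} = -5 + \left(\frac{1}{2 + u} + 3\right)^{2} = -5 + \left(3 + \frac{1}{2 + u}\right)^{2}$)
$Z = \frac{i \sqrt{2869}}{5}$ ($Z = \sqrt{-120 - \left(5 - \frac{\left(7 + 3 \cdot 3\right)^{2}}{\left(2 + 3\right)^{2}}\right)} = \sqrt{-120 - \left(5 - \frac{\left(7 + 9\right)^{2}}{25}\right)} = \sqrt{-120 - \left(5 - \frac{16^{2}}{25}\right)} = \sqrt{-120 + \left(-5 + \frac{1}{25} \cdot 256\right)} = \sqrt{-120 + \left(-5 + \frac{256}{25}\right)} = \sqrt{-120 + \frac{131}{25}} = \sqrt{- \frac{2869}{25}} = \frac{i \sqrt{2869}}{5} \approx 10.713 i$)
$m{\left(n{\left(6 \right)} \right)} Z - 322 = \left(-1\right) 6 \frac{i \sqrt{2869}}{5} - 322 = - 6 \frac{i \sqrt{2869}}{5} - 322 = - \frac{6 i \sqrt{2869}}{5} - 322 = -322 - \frac{6 i \sqrt{2869}}{5}$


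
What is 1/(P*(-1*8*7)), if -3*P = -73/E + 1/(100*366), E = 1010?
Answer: -1386225/1869553 ≈ -0.74147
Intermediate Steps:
P = 267079/11089800 (P = -(-73/1010 + 1/(100*366))/3 = -(-73*1/1010 + (1/100)*(1/366))/3 = -(-73/1010 + 1/36600)/3 = -⅓*(-267079/3696600) = 267079/11089800 ≈ 0.024083)
1/(P*(-1*8*7)) = 1/(267079*(-1*8*7)/11089800) = 1/(267079*(-8*7)/11089800) = 1/((267079/11089800)*(-56)) = 1/(-1869553/1386225) = -1386225/1869553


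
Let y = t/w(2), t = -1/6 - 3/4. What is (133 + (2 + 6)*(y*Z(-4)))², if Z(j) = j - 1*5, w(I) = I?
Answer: 27556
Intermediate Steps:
t = -11/12 (t = -1*⅙ - 3*¼ = -⅙ - ¾ = -11/12 ≈ -0.91667)
Z(j) = -5 + j (Z(j) = j - 5 = -5 + j)
y = -11/24 (y = -11/12/2 = -11/12*½ = -11/24 ≈ -0.45833)
(133 + (2 + 6)*(y*Z(-4)))² = (133 + (2 + 6)*(-11*(-5 - 4)/24))² = (133 + 8*(-11/24*(-9)))² = (133 + 8*(33/8))² = (133 + 33)² = 166² = 27556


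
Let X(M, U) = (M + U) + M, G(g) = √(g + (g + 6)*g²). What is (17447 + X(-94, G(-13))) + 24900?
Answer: 42159 + 2*I*√299 ≈ 42159.0 + 34.583*I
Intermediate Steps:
G(g) = √(g + g²*(6 + g)) (G(g) = √(g + (6 + g)*g²) = √(g + g²*(6 + g)))
X(M, U) = U + 2*M
(17447 + X(-94, G(-13))) + 24900 = (17447 + (√(-13*(1 + (-13)² + 6*(-13))) + 2*(-94))) + 24900 = (17447 + (√(-13*(1 + 169 - 78)) - 188)) + 24900 = (17447 + (√(-13*92) - 188)) + 24900 = (17447 + (√(-1196) - 188)) + 24900 = (17447 + (2*I*√299 - 188)) + 24900 = (17447 + (-188 + 2*I*√299)) + 24900 = (17259 + 2*I*√299) + 24900 = 42159 + 2*I*√299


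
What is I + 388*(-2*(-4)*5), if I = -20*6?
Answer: 15400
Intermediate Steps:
I = -120
I + 388*(-2*(-4)*5) = -120 + 388*(-2*(-4)*5) = -120 + 388*(8*5) = -120 + 388*40 = -120 + 15520 = 15400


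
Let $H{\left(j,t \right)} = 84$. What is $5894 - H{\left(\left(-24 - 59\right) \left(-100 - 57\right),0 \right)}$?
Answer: $5810$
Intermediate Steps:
$5894 - H{\left(\left(-24 - 59\right) \left(-100 - 57\right),0 \right)} = 5894 - 84 = 5810$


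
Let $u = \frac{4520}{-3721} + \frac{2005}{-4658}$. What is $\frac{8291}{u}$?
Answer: $- \frac{143703077638}{28514765} \approx -5039.6$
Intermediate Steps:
$u = - \frac{28514765}{17332418}$ ($u = 4520 \left(- \frac{1}{3721}\right) + 2005 \left(- \frac{1}{4658}\right) = - \frac{4520}{3721} - \frac{2005}{4658} = - \frac{28514765}{17332418} \approx -1.6452$)
$\frac{8291}{u} = \frac{8291}{- \frac{28514765}{17332418}} = 8291 \left(- \frac{17332418}{28514765}\right) = - \frac{143703077638}{28514765}$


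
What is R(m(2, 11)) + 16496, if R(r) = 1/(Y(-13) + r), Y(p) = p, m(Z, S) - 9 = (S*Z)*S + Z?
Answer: 3959041/240 ≈ 16496.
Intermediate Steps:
m(Z, S) = 9 + Z + Z*S² (m(Z, S) = 9 + ((S*Z)*S + Z) = 9 + (Z*S² + Z) = 9 + (Z + Z*S²) = 9 + Z + Z*S²)
R(r) = 1/(-13 + r)
R(m(2, 11)) + 16496 = 1/(-13 + (9 + 2 + 2*11²)) + 16496 = 1/(-13 + (9 + 2 + 2*121)) + 16496 = 1/(-13 + (9 + 2 + 242)) + 16496 = 1/(-13 + 253) + 16496 = 1/240 + 16496 = 3959041/240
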